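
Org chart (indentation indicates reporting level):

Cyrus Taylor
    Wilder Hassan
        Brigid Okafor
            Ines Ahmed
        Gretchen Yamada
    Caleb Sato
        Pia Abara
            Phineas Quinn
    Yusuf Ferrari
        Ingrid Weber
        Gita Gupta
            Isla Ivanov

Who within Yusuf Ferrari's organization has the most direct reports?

Yusuf Ferrari

Direct-report counts within Yusuf Ferrari's organization: Yusuf Ferrari has 2; Gita Gupta has 1. The largest is 2, held by Yusuf Ferrari.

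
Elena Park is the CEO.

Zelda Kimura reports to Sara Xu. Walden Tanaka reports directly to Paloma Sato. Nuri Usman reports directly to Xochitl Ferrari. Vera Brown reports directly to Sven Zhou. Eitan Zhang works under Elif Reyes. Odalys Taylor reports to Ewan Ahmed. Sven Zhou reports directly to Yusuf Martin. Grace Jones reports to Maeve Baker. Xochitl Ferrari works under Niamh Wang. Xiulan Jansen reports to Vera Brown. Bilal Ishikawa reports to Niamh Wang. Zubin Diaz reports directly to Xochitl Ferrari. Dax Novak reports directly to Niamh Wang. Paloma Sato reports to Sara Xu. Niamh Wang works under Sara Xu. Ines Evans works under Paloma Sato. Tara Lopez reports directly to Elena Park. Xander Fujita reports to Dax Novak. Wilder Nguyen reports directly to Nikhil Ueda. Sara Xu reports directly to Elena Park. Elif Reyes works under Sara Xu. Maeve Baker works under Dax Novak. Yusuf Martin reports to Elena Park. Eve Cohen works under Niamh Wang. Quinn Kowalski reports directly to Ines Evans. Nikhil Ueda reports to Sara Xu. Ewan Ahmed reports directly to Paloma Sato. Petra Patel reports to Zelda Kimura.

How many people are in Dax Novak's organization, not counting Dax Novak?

Dax Novak directly manages Maeve Baker, Xander Fujita. Under Maeve Baker: Grace Jones (1). Xander Fujita has no reports. So Dax Novak's organization is 2 direct reports plus everyone under them: 2 + 1 = 3.

3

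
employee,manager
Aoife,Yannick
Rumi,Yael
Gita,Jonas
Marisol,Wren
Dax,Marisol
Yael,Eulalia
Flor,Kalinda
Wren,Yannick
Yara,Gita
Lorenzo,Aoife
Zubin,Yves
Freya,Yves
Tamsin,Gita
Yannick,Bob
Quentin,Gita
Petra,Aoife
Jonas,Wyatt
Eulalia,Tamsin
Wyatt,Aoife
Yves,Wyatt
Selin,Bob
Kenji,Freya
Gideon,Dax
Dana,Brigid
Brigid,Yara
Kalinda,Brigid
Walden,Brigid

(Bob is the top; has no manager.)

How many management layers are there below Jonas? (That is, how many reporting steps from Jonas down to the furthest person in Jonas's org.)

The longest chain under Jonas runs Jonas → Gita → Yara → Brigid → Kalinda → Flor, which is 5 levels below Jonas.

5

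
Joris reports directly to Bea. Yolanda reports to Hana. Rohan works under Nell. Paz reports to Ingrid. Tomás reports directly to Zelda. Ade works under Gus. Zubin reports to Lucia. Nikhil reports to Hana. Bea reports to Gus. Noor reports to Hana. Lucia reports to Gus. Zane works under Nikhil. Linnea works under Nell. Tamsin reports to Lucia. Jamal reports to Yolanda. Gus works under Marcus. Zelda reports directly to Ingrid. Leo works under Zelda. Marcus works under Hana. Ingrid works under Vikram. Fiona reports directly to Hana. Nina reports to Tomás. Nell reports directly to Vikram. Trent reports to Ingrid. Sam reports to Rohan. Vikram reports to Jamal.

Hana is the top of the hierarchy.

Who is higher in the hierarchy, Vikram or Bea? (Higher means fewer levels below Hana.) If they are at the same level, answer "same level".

Both Vikram and Bea are 3 levels below Hana.

same level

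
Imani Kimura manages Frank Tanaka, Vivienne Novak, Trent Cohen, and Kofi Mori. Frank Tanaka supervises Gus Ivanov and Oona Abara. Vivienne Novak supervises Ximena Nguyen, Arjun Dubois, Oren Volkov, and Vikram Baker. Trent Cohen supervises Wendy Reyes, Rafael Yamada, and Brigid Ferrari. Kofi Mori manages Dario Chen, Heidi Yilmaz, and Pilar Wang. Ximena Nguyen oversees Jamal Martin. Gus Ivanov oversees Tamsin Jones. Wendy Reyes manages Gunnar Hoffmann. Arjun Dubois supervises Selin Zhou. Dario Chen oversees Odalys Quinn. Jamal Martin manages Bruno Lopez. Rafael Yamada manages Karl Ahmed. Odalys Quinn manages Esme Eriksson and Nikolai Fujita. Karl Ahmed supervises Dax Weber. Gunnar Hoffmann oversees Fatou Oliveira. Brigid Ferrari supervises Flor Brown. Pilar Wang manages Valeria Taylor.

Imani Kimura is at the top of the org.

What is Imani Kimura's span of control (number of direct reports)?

Imani Kimura directly manages Frank Tanaka, Vivienne Novak, Trent Cohen, Kofi Mori. That is 4 direct reports.

4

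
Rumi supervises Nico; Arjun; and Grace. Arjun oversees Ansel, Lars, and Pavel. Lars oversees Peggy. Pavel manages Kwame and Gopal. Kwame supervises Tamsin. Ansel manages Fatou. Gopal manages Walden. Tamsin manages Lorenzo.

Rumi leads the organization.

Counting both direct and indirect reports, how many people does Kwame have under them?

Kwame directly manages Tamsin. Under Tamsin: Lorenzo (1). That's 2 in total.

2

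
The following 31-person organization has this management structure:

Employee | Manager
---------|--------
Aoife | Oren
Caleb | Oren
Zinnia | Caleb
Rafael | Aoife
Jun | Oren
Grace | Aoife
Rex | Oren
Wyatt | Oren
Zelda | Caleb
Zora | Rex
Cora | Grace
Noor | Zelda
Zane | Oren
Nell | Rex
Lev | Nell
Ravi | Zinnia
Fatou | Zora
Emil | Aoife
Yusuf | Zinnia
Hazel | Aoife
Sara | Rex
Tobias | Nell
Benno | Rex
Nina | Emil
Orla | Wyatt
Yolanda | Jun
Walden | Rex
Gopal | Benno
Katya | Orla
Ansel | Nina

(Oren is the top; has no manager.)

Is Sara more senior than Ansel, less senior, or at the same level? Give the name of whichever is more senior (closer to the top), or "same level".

Sara is 2 levels below Oren; Ansel is 4. Sara is higher.

Sara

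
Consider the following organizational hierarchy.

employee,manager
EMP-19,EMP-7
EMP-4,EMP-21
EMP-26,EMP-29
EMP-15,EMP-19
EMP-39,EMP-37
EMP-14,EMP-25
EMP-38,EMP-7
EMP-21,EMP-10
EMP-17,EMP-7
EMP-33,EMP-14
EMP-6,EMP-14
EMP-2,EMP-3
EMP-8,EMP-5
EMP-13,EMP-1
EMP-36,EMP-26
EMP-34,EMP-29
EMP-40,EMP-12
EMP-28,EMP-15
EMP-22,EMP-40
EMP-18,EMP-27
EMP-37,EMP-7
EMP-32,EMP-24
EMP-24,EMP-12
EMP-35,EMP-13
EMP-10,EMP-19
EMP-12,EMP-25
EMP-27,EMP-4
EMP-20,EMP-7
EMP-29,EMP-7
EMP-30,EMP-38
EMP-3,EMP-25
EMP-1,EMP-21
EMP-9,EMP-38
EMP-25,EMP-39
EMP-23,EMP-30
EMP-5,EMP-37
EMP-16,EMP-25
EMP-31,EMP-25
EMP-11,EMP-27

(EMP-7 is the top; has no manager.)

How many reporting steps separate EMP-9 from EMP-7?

Chain from EMP-9 up to EMP-7: EMP-9 → EMP-38 → EMP-7. That is 2 steps up, so EMP-9 is 2 levels below EMP-7.

2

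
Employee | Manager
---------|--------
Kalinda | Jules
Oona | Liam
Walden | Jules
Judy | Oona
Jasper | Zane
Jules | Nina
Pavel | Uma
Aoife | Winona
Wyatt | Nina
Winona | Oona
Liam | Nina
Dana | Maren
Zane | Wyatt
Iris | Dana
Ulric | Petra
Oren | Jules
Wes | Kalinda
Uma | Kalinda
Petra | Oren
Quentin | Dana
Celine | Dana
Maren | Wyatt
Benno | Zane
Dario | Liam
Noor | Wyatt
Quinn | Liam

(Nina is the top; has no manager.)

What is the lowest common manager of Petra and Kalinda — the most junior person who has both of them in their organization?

Jules

Petra's chain of managers is Oren, Jules, Nina. Kalinda's chain of managers is Jules, Nina. The first manager that appears in both chains is Jules.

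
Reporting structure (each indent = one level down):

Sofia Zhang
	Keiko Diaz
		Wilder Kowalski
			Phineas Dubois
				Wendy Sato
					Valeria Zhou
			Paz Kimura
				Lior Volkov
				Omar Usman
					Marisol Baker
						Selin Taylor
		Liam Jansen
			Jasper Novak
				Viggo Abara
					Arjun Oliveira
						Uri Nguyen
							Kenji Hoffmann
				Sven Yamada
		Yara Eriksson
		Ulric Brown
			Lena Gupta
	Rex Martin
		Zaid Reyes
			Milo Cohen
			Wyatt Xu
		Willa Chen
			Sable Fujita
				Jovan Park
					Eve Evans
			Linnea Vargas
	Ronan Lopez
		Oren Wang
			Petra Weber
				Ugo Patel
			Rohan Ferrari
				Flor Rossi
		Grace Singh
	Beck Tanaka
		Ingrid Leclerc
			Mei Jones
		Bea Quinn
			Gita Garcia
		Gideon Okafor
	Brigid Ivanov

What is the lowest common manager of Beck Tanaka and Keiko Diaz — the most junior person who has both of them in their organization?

Sofia Zhang

Beck Tanaka's chain of managers is Sofia Zhang. Keiko Diaz's chain of managers is Sofia Zhang. The first manager that appears in both chains is Sofia Zhang.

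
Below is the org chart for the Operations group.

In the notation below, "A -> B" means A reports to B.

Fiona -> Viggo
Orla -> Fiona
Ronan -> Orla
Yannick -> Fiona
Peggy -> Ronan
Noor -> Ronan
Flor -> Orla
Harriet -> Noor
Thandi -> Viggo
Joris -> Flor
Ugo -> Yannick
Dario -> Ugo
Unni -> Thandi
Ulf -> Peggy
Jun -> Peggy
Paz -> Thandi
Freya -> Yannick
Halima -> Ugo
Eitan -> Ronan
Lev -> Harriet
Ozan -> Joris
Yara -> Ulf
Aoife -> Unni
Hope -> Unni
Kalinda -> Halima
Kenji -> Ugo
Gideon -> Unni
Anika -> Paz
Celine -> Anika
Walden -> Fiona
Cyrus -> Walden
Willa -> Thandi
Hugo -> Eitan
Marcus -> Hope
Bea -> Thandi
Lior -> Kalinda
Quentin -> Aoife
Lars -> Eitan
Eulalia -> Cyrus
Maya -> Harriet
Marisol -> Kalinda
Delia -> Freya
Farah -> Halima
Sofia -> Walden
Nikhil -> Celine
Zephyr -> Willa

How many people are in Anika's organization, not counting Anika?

2

Anika directly manages Celine. Under Celine: Nikhil (1). That's 2 in total.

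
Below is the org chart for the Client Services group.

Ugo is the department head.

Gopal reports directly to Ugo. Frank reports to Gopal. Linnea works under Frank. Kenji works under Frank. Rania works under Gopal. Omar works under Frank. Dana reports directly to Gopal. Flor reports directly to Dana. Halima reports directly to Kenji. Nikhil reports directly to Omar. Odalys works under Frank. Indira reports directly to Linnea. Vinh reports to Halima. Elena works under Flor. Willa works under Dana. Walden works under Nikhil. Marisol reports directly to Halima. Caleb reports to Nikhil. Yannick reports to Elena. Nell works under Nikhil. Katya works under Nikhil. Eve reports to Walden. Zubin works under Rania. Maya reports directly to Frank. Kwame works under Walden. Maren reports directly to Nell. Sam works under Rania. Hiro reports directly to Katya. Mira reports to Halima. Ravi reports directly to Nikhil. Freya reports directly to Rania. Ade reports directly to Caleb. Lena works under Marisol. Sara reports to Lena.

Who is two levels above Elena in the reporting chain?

Elena reports to Flor, and Flor reports to Dana. So Elena's skip-level manager is Dana.

Dana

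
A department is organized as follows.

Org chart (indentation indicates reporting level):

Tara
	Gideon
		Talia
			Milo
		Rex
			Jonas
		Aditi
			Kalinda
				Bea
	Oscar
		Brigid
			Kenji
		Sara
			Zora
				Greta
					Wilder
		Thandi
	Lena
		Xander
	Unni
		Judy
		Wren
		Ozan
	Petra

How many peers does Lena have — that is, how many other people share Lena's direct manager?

Lena reports to Tara. Tara's other direct reports are Gideon, Oscar, Unni, Petra — 4 peers.

4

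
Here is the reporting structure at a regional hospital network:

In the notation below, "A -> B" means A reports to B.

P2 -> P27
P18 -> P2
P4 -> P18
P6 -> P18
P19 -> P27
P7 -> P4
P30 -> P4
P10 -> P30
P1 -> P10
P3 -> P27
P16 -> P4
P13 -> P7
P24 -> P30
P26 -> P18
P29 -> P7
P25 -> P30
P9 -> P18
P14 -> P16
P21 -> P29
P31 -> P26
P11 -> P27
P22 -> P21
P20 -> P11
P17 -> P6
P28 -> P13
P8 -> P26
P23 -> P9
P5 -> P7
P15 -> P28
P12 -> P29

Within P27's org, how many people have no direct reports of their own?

The people in P27's organization with no one reporting to them are P20, P3, P19, P23, P8, P31, P17, P14, P25, P24, P1, P5, P12, P22, P15. That is 15.

15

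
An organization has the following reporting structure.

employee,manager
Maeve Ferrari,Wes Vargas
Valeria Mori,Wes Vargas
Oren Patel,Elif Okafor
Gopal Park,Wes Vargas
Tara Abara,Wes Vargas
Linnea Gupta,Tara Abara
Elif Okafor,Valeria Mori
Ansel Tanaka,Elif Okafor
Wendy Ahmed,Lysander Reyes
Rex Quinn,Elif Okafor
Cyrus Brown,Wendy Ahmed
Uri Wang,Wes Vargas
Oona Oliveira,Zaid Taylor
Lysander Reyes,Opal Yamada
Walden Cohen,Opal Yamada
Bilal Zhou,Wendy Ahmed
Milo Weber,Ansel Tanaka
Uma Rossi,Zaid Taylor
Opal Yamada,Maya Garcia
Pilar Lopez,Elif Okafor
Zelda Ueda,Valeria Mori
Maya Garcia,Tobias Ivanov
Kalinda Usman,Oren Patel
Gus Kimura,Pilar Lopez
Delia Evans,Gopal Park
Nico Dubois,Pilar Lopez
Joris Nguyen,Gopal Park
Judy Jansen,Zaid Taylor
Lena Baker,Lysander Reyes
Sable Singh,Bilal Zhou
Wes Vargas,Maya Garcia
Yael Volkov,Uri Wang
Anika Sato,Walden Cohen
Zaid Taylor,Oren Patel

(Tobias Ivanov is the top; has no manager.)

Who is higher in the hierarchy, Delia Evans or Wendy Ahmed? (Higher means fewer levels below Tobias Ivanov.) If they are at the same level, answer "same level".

Both Delia Evans and Wendy Ahmed are 4 levels below Tobias Ivanov.

same level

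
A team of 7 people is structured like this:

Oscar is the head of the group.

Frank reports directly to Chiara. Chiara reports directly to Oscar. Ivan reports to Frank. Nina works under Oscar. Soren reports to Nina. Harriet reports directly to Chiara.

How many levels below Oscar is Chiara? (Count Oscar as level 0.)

Chain from Chiara up to Oscar: Chiara → Oscar. That is 1 step up, so Chiara is 1 level below Oscar.

1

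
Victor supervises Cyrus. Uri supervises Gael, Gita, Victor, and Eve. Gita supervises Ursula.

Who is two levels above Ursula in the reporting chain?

Uri

Ursula reports to Gita, and Gita reports to Uri. So Ursula's skip-level manager is Uri.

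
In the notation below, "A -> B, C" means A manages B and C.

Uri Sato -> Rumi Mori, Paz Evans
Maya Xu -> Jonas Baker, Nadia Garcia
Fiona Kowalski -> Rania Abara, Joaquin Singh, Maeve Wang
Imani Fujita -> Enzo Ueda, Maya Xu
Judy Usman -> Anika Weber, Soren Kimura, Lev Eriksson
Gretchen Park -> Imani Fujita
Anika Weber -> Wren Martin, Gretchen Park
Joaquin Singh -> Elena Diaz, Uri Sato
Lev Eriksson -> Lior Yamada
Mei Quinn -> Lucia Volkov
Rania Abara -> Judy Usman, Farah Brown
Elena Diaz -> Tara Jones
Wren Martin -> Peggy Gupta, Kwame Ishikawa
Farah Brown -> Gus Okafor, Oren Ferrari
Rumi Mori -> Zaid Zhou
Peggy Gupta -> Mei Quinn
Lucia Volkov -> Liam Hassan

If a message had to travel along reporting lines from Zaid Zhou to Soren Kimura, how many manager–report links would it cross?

Zaid Zhou is 4 levels below Fiona Kowalski, and Soren Kimura is 3 levels below Fiona Kowalski (their lowest common manager). The shortest path runs up from Zaid Zhou to Fiona Kowalski and back down to Soren Kimura: 4 + 3 = 7 links.

7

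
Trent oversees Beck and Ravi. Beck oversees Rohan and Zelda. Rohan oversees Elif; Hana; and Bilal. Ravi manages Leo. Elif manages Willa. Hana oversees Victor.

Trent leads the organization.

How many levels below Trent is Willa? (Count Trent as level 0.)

Chain from Willa up to Trent: Willa → Elif → Rohan → Beck → Trent. That is 4 steps up, so Willa is 4 levels below Trent.

4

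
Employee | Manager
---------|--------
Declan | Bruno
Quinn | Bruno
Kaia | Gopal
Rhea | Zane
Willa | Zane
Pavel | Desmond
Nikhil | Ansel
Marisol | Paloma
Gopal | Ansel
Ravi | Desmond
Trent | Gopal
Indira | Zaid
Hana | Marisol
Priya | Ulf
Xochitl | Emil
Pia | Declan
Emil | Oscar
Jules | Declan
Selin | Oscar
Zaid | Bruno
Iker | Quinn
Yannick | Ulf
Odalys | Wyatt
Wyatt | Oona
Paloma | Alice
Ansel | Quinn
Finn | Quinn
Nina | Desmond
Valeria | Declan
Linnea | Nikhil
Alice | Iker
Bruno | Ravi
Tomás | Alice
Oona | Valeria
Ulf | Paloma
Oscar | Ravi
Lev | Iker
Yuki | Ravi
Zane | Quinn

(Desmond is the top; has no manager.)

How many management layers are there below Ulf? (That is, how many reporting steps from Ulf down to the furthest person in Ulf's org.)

1

The longest chain under Ulf runs Ulf → Yannick, which is 1 level below Ulf.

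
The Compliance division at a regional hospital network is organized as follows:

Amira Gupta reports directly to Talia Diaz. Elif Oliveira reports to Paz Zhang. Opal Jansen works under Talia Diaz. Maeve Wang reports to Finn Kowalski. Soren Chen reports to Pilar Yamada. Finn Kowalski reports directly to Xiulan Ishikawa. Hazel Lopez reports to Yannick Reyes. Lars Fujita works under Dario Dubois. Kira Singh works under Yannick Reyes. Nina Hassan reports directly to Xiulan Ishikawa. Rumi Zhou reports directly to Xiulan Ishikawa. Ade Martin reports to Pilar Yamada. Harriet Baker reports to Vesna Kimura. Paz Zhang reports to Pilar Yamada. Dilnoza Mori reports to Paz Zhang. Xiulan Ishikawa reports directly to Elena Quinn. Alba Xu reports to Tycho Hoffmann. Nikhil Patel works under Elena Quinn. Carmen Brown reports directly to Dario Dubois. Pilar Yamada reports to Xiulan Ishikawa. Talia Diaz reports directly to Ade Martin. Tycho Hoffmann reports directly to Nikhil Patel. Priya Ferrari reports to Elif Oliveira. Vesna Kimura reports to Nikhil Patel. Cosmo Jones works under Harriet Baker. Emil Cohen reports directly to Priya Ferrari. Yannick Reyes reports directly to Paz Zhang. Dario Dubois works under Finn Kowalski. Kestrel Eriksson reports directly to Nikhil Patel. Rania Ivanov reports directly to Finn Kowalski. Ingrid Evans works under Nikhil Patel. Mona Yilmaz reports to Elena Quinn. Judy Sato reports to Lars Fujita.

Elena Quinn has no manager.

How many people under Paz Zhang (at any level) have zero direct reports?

The people in Paz Zhang's organization with no one reporting to them are Dilnoza Mori, Emil Cohen, Hazel Lopez, Kira Singh. That is 4.

4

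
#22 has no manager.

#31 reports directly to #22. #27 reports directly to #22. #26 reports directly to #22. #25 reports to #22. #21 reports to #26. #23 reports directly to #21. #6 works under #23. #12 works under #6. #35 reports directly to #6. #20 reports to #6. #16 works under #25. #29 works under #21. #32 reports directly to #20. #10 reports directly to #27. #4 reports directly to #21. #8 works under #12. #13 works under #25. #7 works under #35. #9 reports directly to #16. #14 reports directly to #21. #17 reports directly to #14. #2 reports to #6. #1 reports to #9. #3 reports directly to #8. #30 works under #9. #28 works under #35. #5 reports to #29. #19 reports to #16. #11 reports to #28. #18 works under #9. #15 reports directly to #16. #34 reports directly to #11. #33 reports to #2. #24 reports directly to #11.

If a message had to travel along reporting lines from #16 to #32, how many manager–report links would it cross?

#16 is 2 levels below #22, and #32 is 6 levels below #22 (their lowest common manager). The shortest path runs up from #16 to #22 and back down to #32: 2 + 6 = 8 links.

8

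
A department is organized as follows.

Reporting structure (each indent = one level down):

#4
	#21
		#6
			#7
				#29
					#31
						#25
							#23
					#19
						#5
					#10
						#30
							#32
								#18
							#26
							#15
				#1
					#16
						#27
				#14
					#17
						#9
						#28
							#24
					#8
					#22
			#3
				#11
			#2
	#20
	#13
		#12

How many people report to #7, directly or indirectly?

22

#7 directly manages #29, #1, #14. Under #29: #10, #30, #15, #26, #32, #18, #19, #5, #31, #25, #23 (11). Under #1: #16, #27 (2). Under #14: #22, #8, #17, #28, #24, #9 (6). So #7's organization is 3 direct reports plus everyone under them: 12 + 3 + 7 = 22.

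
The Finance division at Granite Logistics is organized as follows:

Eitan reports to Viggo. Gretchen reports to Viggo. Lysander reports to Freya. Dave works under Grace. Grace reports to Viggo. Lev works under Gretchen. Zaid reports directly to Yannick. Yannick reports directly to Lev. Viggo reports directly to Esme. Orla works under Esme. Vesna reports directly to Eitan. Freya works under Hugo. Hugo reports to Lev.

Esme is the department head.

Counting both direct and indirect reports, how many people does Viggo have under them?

11

Viggo directly manages Gretchen, Eitan, Grace. Under Gretchen: Lev, Hugo, Freya, Lysander, Yannick, Zaid (6). Under Eitan: Vesna (1). Under Grace: Dave (1). So Viggo's organization is 3 direct reports plus everyone under them: 7 + 2 + 2 = 11.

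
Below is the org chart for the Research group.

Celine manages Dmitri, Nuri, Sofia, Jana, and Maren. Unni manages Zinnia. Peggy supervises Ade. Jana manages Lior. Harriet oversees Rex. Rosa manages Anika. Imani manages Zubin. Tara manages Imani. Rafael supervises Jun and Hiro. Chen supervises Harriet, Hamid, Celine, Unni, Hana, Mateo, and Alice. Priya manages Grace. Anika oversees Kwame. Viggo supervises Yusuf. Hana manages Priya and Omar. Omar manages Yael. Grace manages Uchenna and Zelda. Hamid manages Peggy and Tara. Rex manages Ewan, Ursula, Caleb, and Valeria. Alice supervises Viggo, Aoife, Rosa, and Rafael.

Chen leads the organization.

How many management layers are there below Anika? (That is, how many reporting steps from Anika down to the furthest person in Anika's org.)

The longest chain under Anika runs Anika → Kwame, which is 1 level below Anika.

1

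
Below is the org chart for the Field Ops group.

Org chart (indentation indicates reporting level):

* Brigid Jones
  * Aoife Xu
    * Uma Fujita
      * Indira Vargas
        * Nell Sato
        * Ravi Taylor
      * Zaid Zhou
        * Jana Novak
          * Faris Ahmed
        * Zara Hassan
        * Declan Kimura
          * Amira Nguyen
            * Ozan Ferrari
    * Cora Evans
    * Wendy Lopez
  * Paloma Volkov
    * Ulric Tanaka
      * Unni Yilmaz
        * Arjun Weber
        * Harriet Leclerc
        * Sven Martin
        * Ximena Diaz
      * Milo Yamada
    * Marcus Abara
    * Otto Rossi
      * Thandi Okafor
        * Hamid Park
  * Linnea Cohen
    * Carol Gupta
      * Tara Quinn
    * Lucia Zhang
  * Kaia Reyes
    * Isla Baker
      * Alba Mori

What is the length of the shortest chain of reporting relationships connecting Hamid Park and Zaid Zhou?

7

Hamid Park is 4 levels below Brigid Jones, and Zaid Zhou is 3 levels below Brigid Jones (their lowest common manager). The shortest path runs up from Hamid Park to Brigid Jones and back down to Zaid Zhou: 4 + 3 = 7 links.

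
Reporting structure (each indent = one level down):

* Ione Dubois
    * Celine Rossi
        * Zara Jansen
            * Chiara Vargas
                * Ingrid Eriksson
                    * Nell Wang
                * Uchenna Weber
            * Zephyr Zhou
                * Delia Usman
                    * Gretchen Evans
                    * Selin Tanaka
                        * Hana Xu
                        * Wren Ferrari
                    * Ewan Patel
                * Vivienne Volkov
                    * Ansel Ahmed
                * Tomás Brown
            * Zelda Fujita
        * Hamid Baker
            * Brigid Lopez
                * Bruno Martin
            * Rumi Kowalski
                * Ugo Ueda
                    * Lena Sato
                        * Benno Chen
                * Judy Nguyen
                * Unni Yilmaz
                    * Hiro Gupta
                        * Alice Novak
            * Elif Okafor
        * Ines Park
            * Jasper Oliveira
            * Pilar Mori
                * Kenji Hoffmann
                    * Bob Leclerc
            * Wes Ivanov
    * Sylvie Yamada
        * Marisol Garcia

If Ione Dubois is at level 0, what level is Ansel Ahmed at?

5

Chain from Ansel Ahmed up to Ione Dubois: Ansel Ahmed → Vivienne Volkov → Zephyr Zhou → Zara Jansen → Celine Rossi → Ione Dubois. That is 5 steps up, so Ansel Ahmed is 5 levels below Ione Dubois.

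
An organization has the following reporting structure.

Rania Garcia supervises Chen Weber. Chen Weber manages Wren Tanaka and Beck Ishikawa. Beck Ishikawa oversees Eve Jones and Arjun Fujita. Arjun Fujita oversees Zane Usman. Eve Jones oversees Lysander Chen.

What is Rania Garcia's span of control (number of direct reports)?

1

Rania Garcia directly manages Chen Weber. That is 1 direct report.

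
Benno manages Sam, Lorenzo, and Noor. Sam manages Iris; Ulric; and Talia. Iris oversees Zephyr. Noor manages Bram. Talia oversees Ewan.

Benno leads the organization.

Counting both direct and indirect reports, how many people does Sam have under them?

Sam directly manages Iris, Ulric, Talia. Under Iris: Zephyr (1). Ulric has no reports. Under Talia: Ewan (1). So Sam's organization is 3 direct reports plus everyone under them: 2 + 1 + 2 = 5.

5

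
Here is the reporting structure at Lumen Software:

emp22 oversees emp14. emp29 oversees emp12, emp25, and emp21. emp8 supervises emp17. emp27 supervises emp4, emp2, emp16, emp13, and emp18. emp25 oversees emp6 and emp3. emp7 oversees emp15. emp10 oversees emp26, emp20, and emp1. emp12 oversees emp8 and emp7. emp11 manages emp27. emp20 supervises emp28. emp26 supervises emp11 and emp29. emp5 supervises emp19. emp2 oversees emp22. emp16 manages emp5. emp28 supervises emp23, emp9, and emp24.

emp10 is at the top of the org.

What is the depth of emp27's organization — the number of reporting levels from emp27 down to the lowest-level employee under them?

3

The longest chain under emp27 runs emp27 → emp16 → emp5 → emp19, which is 3 levels below emp27.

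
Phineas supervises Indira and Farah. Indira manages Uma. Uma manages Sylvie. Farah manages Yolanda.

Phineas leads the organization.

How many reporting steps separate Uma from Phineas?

2

Chain from Uma up to Phineas: Uma → Indira → Phineas. That is 2 steps up, so Uma is 2 levels below Phineas.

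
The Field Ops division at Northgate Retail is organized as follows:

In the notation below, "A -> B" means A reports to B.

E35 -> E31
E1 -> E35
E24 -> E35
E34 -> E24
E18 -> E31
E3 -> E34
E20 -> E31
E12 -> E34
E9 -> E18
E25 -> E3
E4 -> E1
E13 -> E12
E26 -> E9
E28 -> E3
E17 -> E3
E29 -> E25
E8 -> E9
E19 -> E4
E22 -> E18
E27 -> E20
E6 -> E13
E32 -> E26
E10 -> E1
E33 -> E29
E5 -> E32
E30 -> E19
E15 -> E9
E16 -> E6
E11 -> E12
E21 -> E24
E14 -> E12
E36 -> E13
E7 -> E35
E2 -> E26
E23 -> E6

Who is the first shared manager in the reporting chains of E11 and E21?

E11's chain of managers is E12, E34, E24, E35, E31. E21's chain of managers is E24, E35, E31. The first manager that appears in both chains is E24.

E24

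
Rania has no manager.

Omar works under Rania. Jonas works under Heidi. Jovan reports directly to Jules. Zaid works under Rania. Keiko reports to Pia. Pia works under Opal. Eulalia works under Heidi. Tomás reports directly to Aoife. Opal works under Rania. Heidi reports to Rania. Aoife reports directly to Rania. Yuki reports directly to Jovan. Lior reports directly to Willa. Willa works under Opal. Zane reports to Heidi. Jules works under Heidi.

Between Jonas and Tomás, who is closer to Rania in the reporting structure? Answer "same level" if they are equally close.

Both Jonas and Tomás are 2 levels below Rania.

same level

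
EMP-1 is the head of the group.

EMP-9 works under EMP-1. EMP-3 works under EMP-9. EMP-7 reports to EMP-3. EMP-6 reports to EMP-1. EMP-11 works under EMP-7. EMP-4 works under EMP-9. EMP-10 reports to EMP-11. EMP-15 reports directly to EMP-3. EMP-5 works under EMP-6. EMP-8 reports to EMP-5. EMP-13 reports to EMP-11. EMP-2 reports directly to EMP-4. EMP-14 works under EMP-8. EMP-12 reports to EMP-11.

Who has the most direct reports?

EMP-11

Direct-report counts: EMP-1 has 2; EMP-6 has 1; EMP-5 has 1; EMP-8 has 1; EMP-9 has 2; EMP-4 has 1; EMP-3 has 2; EMP-7 has 1; EMP-11 has 3. The largest is 3, held by EMP-11.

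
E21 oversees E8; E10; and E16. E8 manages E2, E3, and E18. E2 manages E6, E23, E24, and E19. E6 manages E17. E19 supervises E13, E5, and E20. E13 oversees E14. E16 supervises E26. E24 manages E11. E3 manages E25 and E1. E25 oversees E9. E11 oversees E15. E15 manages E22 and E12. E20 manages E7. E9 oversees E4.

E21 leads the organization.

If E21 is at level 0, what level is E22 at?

Chain from E22 up to E21: E22 → E15 → E11 → E24 → E2 → E8 → E21. That is 6 steps up, so E22 is 6 levels below E21.

6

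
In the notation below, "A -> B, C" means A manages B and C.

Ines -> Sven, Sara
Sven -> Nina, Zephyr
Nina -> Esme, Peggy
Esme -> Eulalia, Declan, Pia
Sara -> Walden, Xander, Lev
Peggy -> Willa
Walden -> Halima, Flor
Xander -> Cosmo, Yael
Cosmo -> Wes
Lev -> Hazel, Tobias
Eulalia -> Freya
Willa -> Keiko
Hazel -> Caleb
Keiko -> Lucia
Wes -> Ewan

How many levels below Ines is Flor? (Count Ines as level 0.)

Chain from Flor up to Ines: Flor → Walden → Sara → Ines. That is 3 steps up, so Flor is 3 levels below Ines.

3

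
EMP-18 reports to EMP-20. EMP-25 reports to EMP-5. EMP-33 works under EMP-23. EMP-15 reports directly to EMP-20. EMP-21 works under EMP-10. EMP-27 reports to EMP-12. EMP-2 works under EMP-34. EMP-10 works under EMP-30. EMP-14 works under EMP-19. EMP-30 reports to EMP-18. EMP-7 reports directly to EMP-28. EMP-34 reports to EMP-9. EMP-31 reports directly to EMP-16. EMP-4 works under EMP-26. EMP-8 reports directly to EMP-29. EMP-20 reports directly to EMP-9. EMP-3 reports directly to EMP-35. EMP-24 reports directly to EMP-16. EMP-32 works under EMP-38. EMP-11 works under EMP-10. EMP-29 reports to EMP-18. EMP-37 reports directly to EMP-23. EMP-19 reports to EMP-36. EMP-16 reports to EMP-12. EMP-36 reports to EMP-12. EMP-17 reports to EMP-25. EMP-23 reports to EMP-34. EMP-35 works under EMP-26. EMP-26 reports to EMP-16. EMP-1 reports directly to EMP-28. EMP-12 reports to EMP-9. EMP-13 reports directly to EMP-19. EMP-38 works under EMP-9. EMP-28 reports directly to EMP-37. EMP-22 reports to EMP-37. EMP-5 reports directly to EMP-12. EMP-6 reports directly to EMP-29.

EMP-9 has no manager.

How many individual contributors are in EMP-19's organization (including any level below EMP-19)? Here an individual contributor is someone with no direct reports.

2

The people in EMP-19's organization with no one reporting to them are EMP-13, EMP-14. That is 2.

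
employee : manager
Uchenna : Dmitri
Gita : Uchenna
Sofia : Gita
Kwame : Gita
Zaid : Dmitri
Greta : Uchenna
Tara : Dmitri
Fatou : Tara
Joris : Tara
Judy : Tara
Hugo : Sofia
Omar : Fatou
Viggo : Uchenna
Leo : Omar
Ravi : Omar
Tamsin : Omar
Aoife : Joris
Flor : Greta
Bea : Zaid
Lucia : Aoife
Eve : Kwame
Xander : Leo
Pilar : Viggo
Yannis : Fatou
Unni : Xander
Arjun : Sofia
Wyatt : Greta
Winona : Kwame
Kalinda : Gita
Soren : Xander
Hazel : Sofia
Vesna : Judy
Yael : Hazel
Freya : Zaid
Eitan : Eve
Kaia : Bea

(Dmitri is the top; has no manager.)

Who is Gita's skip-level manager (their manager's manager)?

Dmitri

Gita reports to Uchenna, and Uchenna reports to Dmitri. So Gita's skip-level manager is Dmitri.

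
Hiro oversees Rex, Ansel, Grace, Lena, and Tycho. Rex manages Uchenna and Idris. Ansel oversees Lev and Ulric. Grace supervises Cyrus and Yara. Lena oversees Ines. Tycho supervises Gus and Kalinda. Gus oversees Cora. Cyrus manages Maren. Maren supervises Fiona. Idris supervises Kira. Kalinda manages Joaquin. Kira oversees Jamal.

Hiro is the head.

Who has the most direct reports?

Direct-report counts: Hiro has 5; Tycho has 2; Kalinda has 1; Gus has 1; Lena has 1; Grace has 2; Cyrus has 1; Maren has 1; Ansel has 2; Rex has 2; Idris has 1; Kira has 1. The largest is 5, held by Hiro.

Hiro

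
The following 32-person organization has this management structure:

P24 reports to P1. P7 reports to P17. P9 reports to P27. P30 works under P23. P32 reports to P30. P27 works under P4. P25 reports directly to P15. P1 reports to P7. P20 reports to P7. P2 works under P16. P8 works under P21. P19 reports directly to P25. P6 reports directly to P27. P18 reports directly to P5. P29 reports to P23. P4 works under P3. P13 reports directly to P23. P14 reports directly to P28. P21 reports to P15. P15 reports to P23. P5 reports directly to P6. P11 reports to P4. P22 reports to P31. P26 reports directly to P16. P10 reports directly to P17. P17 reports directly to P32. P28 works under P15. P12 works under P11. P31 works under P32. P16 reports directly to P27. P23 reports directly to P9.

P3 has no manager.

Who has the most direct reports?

Direct-report counts: P3 has 1; P4 has 2; P11 has 1; P27 has 3; P16 has 2; P6 has 1; P5 has 1; P9 has 1; P23 has 4; P15 has 3; P21 has 1; P28 has 1; P25 has 1; P30 has 1; P32 has 2; P31 has 1; P17 has 2; P7 has 2; P1 has 1. The largest is 4, held by P23.

P23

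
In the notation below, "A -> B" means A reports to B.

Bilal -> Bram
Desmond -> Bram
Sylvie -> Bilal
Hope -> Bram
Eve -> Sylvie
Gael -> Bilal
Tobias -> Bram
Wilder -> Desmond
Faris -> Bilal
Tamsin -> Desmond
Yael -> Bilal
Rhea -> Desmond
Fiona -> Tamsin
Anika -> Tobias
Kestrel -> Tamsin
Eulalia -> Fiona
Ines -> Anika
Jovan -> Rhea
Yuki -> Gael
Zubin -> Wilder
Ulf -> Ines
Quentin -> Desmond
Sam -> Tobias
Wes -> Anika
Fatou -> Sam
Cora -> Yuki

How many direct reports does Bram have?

Bram directly manages Bilal, Desmond, Hope, Tobias. That is 4 direct reports.

4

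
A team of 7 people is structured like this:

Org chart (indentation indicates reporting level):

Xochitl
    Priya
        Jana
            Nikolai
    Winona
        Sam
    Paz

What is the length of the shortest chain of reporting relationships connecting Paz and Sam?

Paz is 1 level below Xochitl, and Sam is 2 levels below Xochitl (their lowest common manager). The shortest path runs up from Paz to Xochitl and back down to Sam: 1 + 2 = 3 links.

3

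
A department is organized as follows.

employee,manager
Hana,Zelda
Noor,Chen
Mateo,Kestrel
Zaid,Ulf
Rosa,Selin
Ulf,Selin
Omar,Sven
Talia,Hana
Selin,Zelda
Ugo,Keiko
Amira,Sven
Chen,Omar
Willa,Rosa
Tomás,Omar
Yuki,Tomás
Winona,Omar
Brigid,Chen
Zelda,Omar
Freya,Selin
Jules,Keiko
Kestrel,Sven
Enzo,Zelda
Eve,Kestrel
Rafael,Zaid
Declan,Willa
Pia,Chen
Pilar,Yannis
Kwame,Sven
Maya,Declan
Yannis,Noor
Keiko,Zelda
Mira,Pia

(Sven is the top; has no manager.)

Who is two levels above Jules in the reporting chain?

Jules reports to Keiko, and Keiko reports to Zelda. So Jules's skip-level manager is Zelda.

Zelda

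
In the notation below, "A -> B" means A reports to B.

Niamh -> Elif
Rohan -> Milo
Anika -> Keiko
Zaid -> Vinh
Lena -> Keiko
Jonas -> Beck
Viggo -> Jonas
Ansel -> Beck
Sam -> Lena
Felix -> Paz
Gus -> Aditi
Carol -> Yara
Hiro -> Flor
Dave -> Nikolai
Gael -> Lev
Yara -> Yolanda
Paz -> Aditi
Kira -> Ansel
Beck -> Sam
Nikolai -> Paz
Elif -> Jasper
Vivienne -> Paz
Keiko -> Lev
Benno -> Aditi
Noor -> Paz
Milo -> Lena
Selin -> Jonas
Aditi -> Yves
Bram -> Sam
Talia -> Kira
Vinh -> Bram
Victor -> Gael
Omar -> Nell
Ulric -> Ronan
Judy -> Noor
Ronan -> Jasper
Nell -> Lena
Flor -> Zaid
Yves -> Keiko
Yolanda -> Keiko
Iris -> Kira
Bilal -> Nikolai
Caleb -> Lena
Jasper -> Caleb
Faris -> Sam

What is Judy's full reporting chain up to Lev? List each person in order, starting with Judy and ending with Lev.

Judy -> Noor -> Paz -> Aditi -> Yves -> Keiko -> Lev

Judy reports to Noor. Noor reports to Paz. Paz reports to Aditi. Aditi reports to Yves. Yves reports to Keiko. Keiko reports to Lev. Lev is at the top.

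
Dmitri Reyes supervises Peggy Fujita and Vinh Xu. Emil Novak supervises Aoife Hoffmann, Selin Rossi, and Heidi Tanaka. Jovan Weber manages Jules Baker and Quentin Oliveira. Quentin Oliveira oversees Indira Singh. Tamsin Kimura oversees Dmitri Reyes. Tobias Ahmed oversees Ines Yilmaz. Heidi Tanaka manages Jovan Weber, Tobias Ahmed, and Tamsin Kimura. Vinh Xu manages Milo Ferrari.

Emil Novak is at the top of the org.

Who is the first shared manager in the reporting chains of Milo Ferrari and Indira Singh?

Heidi Tanaka

Milo Ferrari's chain of managers is Vinh Xu, Dmitri Reyes, Tamsin Kimura, Heidi Tanaka, Emil Novak. Indira Singh's chain of managers is Quentin Oliveira, Jovan Weber, Heidi Tanaka, Emil Novak. The first manager that appears in both chains is Heidi Tanaka.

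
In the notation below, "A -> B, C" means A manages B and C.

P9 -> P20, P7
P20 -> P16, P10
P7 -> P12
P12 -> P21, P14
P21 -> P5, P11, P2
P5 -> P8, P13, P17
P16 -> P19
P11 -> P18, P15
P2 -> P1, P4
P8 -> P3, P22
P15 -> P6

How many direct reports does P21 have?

3

P21 directly manages P5, P11, P2. That is 3 direct reports.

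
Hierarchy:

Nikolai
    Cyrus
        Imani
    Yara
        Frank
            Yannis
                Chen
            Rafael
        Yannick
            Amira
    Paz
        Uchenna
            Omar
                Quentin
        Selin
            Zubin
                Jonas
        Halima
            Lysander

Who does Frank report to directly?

Yara

Frank reports directly to Yara.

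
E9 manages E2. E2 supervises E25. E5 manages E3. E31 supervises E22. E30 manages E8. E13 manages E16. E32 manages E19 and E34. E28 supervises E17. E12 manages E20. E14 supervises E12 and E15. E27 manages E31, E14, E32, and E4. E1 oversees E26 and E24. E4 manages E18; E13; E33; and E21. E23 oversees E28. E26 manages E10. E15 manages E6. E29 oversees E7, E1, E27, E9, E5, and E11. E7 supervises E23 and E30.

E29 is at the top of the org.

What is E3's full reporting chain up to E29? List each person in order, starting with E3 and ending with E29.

E3 -> E5 -> E29

E3 reports to E5. E5 reports to E29. E29 is at the top.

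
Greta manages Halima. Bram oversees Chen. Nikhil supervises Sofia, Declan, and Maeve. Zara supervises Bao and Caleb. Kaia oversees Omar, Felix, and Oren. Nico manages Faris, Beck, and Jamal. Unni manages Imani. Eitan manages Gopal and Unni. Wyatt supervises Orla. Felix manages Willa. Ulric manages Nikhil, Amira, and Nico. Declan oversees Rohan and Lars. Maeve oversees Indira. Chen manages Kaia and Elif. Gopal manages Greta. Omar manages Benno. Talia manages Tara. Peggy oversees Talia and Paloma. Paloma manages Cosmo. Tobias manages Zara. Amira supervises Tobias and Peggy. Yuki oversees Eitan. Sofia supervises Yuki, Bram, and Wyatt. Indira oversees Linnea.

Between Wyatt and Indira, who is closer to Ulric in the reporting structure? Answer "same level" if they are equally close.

same level

Both Wyatt and Indira are 3 levels below Ulric.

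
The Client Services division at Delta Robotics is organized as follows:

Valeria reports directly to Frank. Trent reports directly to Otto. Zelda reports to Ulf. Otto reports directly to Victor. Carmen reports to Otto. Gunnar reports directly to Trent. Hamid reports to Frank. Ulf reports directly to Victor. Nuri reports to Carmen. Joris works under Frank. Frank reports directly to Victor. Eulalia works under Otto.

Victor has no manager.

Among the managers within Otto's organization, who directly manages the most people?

Otto

Direct-report counts within Otto's organization: Otto has 3; Trent has 1; Carmen has 1. The largest is 3, held by Otto.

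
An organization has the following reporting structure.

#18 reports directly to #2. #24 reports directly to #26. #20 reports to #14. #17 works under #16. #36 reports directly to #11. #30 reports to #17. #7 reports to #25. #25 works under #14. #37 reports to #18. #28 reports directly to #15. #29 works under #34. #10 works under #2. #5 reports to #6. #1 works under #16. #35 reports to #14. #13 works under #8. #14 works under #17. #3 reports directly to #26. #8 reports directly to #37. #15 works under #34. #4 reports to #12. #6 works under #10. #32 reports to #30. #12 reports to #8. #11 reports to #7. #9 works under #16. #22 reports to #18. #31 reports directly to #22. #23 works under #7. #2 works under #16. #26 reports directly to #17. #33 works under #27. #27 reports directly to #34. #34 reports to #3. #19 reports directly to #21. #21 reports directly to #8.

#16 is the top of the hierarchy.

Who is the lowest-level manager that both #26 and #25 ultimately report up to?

#17

#26's chain of managers is #17, #16. #25's chain of managers is #14, #17, #16. The first manager that appears in both chains is #17.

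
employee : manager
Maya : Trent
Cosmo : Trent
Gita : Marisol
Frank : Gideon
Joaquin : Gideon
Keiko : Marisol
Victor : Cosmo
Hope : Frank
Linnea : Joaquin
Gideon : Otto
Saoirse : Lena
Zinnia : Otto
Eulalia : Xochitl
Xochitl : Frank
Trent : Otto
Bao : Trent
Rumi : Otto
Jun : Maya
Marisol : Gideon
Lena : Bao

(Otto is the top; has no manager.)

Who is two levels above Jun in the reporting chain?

Trent

Jun reports to Maya, and Maya reports to Trent. So Jun's skip-level manager is Trent.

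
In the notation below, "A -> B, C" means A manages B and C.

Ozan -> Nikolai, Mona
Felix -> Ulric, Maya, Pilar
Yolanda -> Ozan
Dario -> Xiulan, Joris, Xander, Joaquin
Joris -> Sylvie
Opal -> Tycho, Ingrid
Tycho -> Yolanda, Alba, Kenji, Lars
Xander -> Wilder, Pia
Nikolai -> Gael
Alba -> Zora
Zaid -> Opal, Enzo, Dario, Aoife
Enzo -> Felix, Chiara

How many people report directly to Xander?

2

Xander directly manages Wilder, Pia. That is 2 direct reports.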